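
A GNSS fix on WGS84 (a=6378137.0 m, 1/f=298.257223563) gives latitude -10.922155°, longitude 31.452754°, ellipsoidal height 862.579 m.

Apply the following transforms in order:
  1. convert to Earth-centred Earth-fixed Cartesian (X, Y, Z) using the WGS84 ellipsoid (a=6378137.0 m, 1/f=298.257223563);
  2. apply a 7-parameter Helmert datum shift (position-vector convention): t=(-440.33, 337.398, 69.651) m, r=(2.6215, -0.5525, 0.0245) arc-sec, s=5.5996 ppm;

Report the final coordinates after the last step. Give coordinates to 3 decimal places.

X=5343398.073 m, Y=3269001.731 m, Z=-1200597.121 m

start: φ=-10.922155°, λ=31.452754°, h=862.579 m
→ ECEF (a=6378137.000, f=1/298.257223563): X=5343805.6522, Y=3268630.1351, Z=-1200715.9051
→ Helmert 7p (PV): X=5343398.0734, Y=3269001.7313, Z=-1200597.1211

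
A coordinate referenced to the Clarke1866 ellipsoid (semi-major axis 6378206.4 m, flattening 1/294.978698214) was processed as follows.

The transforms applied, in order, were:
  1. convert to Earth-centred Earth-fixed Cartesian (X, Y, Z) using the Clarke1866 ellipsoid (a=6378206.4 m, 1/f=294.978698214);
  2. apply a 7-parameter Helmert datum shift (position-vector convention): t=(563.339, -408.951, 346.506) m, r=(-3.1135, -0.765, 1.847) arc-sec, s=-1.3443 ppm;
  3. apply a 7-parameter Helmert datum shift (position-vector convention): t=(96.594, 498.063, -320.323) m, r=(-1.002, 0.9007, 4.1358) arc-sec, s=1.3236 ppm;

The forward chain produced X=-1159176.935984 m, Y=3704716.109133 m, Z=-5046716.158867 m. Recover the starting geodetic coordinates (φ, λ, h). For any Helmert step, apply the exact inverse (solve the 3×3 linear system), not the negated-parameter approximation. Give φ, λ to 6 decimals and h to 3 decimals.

φ=-52.619335°, λ=107.382033°, h=2435.484 m

start: X=-1159176.9360, Y=3704716.1091, Z=-5046716.1589 m
→ Helmert⁻¹: X=-1159175.6856, Y=3704260.9002, Z=-5046376.2236
→ Helmert⁻¹: X=-1159726.1266, Y=3704761.3940, Z=-5046669.2905
→ geod (Bowring, a=6378206.400): φ=-52.61933500°, λ=107.38203300°, h=2435.4840 m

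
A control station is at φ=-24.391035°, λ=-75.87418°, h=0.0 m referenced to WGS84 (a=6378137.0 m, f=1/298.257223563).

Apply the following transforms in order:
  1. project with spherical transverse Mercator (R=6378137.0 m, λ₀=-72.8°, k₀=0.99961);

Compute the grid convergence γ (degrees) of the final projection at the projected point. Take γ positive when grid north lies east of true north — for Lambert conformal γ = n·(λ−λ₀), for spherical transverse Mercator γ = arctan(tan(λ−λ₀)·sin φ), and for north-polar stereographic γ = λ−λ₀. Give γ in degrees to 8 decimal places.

1.27053066

start: φ=-24.391035°, λ=-75.874180°, h=0.000 m
→ into tm (λ₀=-72.8°): φ=-24.39103500°, λ−λ₀=-3.07418000°
convergence γ = 1.27053066°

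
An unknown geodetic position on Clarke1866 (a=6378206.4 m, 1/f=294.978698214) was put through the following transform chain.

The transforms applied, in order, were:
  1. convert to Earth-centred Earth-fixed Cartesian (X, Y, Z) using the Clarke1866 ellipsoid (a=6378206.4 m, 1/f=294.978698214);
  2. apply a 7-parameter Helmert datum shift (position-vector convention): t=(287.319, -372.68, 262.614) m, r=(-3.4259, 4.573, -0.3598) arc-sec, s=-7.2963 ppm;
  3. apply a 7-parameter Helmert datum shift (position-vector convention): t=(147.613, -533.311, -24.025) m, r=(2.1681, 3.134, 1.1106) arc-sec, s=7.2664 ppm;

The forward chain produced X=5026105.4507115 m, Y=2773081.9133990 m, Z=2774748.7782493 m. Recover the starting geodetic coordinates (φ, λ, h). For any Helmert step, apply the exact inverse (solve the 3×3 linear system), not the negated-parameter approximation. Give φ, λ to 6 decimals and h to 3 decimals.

start: X=5026105.4507, Y=2773081.9134, Z=2774748.7782 m
→ Helmert⁻¹: X=5025894.0909, Y=2773597.1758, Z=2774799.8506
→ Helmert⁻¹: X=5025577.0848, Y=2773952.7762, Z=2774714.9735
→ geod (Bowring, a=6378206.400): φ=25.95062800°, λ=28.89724900°, h=1663.1740 m

φ=25.950628°, λ=28.897249°, h=1663.174 m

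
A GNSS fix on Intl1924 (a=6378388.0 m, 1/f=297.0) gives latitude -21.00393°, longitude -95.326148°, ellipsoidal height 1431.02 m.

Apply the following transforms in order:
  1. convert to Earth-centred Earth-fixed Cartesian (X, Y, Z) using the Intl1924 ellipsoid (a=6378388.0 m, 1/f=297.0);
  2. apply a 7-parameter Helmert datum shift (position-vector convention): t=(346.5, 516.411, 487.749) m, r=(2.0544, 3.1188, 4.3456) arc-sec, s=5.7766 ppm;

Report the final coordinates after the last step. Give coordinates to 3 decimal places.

start: φ=-21.003930°, λ=-95.326148°, h=1431.020 m
→ ECEF (a=6378388.000, f=1/297.0): X=-553096.8470, Y=-5932764.2901, Z=-2272342.9845
→ Helmert 7p (PV): X=-552662.9083, Y=-5932271.1703, Z=-2271919.0896

X=-552662.908 m, Y=-5932271.170 m, Z=-2271919.090 m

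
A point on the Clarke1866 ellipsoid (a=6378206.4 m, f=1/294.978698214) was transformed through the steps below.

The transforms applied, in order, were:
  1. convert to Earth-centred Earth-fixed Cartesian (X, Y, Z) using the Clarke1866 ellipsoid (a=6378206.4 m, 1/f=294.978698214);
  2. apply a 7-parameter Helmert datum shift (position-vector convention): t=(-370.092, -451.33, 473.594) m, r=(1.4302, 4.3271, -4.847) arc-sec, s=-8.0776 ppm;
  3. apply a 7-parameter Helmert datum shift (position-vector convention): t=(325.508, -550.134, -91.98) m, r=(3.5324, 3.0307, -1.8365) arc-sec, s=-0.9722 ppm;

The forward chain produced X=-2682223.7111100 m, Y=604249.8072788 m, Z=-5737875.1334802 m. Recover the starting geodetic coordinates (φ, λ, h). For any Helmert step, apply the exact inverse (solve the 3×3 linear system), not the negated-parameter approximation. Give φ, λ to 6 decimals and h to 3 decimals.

start: X=-2682223.7111, Y=604249.8073, Z=-5737875.1335 m
→ Helmert⁻¹: X=-2682472.9034, Y=604678.3819, Z=-5737838.5015
→ Helmert⁻¹: X=-2682018.3114, Y=605031.7863, Z=-5738418.9072
→ geod (Bowring, a=6378206.400): φ=-64.55104300°, λ=167.28754100°, h=2472.0090 m

φ=-64.551043°, λ=167.287541°, h=2472.009 m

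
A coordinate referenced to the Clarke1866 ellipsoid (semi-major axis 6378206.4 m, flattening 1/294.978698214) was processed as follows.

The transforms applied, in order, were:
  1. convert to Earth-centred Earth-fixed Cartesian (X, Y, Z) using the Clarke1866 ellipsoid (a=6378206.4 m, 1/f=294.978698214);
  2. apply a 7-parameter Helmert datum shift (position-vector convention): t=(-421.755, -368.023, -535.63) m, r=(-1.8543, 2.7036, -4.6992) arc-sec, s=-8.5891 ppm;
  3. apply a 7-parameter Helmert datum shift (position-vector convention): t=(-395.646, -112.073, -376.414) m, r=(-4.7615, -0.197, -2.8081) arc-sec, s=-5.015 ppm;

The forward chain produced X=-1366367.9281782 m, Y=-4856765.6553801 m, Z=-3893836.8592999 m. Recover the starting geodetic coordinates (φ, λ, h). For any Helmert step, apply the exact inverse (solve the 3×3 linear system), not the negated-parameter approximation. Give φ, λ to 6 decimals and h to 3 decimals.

φ=-37.847556°, λ=-105.703360°, h=2033.564 m

start: X=-1366367.9282, Y=-4856765.6554, Z=-3893836.8593 m
→ Helmert⁻¹: X=-1365916.7332, Y=-4856606.6531, Z=-3893590.7784
→ Helmert⁻¹: X=-1365345.0400, Y=-4856276.4479, Z=-3893150.1401
→ geod (Bowring, a=6378206.400): φ=-37.84755600°, λ=-105.70336000°, h=2033.5640 m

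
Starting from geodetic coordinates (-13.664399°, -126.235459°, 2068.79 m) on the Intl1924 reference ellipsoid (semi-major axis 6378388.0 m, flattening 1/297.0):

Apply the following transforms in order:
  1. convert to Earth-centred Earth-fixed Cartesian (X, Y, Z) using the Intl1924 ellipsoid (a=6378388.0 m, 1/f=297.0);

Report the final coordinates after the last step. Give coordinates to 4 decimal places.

start: φ=-13.664399°, λ=-126.235459°, h=2068.790 m
→ ECEF (a=6378388.000, f=1/297.0): X=-3665458.3597, Y=-5001715.8911, Z=-1497434.6801

X=-3665458.3597 m, Y=-5001715.8911 m, Z=-1497434.6801 m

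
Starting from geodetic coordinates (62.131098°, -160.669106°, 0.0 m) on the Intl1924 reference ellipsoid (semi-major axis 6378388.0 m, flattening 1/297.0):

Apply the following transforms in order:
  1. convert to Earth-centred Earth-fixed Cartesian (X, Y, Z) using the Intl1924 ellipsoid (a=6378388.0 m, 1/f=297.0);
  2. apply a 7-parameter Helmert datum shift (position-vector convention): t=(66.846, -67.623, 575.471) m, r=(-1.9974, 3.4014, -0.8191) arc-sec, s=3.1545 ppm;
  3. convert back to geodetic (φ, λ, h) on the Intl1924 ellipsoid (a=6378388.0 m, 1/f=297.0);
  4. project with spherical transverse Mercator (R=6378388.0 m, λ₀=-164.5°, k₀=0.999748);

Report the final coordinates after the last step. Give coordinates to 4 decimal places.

E=199247.6307 m, N=6921248.4532 m

start: φ=62.131098°, λ=-160.669106°, h=0.000 m
→ ECEF (a=6378388.000, f=1/297.0): X=-2820904.1641, Y=-989574.4836, Z=5615483.0962
→ Helmert 7p (PV): X=-2820757.5442, Y=-989579.6474, Z=5616132.3822
→ geod (Bowring, a=6378388.000): φ=62.13490474°, λ=-160.66808235°, h=510.1212 m
→ tm (R=6378388.0, λ₀=-164.5°): E=199247.6307, N=6921248.4532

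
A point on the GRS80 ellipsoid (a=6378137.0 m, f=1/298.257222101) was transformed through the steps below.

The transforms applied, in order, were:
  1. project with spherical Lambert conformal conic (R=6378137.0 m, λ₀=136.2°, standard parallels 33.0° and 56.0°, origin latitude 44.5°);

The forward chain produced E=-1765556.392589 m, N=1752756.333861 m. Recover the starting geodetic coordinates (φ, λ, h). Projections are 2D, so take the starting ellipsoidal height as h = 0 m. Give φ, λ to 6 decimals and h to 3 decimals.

start: E=-1765556.3926, N=1752756.3339 m
→ lcc⁻¹: φ=57.43909000°, λ=106.22982900°

φ=57.439090°, λ=106.229829°, h=0.000 m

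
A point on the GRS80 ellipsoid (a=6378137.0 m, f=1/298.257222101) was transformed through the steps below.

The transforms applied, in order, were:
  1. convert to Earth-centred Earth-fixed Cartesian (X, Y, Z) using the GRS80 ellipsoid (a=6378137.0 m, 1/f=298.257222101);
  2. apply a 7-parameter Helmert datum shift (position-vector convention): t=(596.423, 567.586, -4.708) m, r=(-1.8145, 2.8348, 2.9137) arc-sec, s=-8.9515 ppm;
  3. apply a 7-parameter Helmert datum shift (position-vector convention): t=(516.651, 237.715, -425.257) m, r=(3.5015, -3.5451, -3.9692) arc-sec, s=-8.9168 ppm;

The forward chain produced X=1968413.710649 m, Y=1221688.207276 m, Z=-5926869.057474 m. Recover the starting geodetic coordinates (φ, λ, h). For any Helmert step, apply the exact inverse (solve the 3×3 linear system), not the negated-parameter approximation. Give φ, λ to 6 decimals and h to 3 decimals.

φ=-68.790836°, λ=31.822777°, h=3207.182 m

start: X=1968413.7106, Y=1221688.2073, Z=-5926869.0575 m
→ Helmert⁻¹: X=1967789.2431, Y=1221398.6428, Z=-5926551.2007
→ Helmert⁻¹: X=1967309.1273, Y=1220866.3305, Z=-5926561.7670
→ geod (Bowring, a=6378137.000): φ=-68.79083600°, λ=31.82277700°, h=3207.1820 m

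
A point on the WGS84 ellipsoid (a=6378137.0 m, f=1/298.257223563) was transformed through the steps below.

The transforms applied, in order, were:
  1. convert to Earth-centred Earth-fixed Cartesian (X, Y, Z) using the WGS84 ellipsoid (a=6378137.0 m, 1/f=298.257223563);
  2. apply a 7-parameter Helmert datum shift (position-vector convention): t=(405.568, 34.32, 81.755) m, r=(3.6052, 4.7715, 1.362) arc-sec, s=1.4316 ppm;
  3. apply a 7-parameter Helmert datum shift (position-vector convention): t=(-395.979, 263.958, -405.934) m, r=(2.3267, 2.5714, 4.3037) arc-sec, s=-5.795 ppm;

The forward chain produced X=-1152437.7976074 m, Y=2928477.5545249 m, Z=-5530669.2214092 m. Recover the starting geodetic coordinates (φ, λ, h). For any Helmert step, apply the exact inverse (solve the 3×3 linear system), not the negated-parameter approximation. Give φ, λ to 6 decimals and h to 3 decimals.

start: X=-1152437.7976, Y=2928477.5545, Z=-5530669.2214 m
→ Helmert⁻¹: X=-1151918.4542, Y=2928192.2172, Z=-5530342.7263
→ Helmert⁻¹: X=-1152175.1018, Y=2928064.6485, Z=-5530494.3953
→ geod (Bowring, a=6378137.000): φ=-60.52722200°, λ=111.47932700°, h=1012.0150 m

φ=-60.527222°, λ=111.479327°, h=1012.015 m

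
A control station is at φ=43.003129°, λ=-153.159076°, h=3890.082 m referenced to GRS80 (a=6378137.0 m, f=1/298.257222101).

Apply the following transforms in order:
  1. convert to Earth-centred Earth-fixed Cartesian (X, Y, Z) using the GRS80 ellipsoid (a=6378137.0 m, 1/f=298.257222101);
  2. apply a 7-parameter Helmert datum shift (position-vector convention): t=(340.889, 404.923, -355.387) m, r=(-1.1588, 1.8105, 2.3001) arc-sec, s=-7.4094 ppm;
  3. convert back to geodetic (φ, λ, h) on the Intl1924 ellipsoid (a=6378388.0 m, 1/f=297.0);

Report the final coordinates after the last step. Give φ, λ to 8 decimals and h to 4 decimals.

start: φ=43.003129°, λ=-153.159076°, h=3890.082 m
→ ECEF (a=6378137.000, f=1/298.257222101): X=-4170940.4842, Y=-2110634.2873, Z=4330409.1628
→ Helmert 7p (PV): X=-4170507.1450, Y=-2110235.9083, Z=4330070.1580
→ geod (Bowring, a=6378388.000): φ=43.00519465°, λ=-153.16103489°, h=3035.9894 m

φ=43.00519465°, λ=-153.16103489°, h=3035.9894 m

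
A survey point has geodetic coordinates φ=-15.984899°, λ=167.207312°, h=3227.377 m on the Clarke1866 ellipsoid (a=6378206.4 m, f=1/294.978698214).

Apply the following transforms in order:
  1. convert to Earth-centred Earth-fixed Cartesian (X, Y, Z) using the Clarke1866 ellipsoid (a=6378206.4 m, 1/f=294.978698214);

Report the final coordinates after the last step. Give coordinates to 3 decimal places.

X=-5983948.833 m, Y=1358716.762 m, Z=-1745903.796 m

start: φ=-15.984899°, λ=167.207312°, h=3227.377 m
→ ECEF (a=6378206.400, f=1/294.978698214): X=-5983948.8326, Y=1358716.7617, Z=-1745903.7961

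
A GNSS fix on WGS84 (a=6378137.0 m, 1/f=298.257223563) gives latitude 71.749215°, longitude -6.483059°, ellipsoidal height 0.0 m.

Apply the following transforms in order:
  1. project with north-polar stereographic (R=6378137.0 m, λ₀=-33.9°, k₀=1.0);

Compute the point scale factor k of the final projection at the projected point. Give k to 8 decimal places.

1.02580156

start: φ=71.749215°, λ=-6.483059°, h=0.000 m
→ into stereo (λ₀=-33.9°): φ=71.74921500°, λ−λ₀=27.41694100°
scale k = 1.02580156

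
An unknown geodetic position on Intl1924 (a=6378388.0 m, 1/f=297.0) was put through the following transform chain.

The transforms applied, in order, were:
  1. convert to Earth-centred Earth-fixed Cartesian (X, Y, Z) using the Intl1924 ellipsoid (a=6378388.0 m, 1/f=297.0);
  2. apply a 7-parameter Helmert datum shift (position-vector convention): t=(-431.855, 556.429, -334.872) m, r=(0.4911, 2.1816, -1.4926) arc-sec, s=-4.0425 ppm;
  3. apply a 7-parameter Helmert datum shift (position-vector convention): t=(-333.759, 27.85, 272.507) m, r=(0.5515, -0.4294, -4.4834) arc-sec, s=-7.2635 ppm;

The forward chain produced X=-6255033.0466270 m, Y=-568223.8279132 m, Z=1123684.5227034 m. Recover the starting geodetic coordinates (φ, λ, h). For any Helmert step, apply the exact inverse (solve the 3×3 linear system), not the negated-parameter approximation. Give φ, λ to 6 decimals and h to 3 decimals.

start: X=-6255033.0466, Y=-568223.8279, Z=1123684.5227 m
→ Helmert⁻¹: X=-6254730.0256, Y=-568388.7553, Z=1123434.7164
→ Helmert⁻¹: X=-6254331.2215, Y=-568990.0672, Z=1123709.3358
→ geod (Bowring, a=6378388.000): φ=10.21178000°, λ=-174.80180500°, h=2182.0980 m

φ=10.211780°, λ=-174.801805°, h=2182.098 m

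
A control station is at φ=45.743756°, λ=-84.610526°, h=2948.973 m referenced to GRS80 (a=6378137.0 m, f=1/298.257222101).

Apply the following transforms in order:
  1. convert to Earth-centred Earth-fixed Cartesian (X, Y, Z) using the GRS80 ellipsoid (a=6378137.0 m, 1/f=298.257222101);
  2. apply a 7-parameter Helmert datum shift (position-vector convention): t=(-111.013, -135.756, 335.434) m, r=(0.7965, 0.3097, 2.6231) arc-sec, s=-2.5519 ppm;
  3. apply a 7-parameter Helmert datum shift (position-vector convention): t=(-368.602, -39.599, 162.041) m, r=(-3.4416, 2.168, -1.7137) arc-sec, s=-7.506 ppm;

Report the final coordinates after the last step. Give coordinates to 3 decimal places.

X=418574.881 m, Y=-4441171.746 m, Z=4548032.864 m

start: φ=45.743756°, λ=-84.610526°, h=2948.973 m
→ ECEF (a=6378137.000, f=1/298.257222101): X=418984.5015, Y=-4441101.2291, Z=4547529.2086
→ Helmert 7p (PV): X=418935.7253, Y=-4441237.8840, Z=4547835.2592
→ Helmert 7p (PV): X=418574.8809, Y=-4441171.7460, Z=4548032.8639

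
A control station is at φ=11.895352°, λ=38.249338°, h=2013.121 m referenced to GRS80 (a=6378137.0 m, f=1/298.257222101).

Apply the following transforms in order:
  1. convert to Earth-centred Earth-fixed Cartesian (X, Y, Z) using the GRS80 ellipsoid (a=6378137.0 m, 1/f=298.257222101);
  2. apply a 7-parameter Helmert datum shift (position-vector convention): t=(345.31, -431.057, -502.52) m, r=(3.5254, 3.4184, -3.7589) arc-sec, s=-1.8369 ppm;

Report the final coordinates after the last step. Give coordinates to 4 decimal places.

X=4904014.5136 m, Y=3865033.8787 m, Z=1305971.7892 m

start: φ=11.895352°, λ=38.249338°, h=2013.121 m
→ ECEF (a=6378137.000, f=1/298.257222101): X=4903586.1138, Y=3865583.7275, Z=1306491.9065
→ Helmert 7p (PV): X=4904014.5136, Y=3865033.8787, Z=1305971.7892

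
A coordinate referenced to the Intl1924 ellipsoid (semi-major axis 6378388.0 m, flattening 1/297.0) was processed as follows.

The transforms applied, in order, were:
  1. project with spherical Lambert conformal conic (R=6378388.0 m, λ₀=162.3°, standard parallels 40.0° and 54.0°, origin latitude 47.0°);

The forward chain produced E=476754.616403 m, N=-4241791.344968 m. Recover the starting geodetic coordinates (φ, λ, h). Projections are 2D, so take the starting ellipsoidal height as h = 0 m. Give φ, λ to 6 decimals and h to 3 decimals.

start: E=476754.6164, N=-4241791.3450 m
→ lcc⁻¹: φ=10.83208000°, λ=165.97491400°

φ=10.832080°, λ=165.974914°, h=0.000 m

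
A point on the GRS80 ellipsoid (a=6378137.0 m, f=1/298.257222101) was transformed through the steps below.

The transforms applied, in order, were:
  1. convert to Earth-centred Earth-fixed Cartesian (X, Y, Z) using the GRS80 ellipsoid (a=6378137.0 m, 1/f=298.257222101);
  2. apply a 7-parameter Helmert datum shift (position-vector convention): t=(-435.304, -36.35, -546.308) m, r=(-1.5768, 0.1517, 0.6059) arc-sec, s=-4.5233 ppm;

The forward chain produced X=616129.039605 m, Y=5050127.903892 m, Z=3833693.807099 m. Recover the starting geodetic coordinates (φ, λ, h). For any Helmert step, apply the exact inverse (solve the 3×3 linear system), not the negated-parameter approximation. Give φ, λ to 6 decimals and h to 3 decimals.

φ=37.188531°, λ=83.039145°, h=354.389 m

start: X=616129.0396, Y=5050127.9039, Z=3833693.8071 m
→ Helmert⁻¹: X=616579.1473, Y=5050155.9748, Z=3834296.5182
→ geod (Bowring, a=6378137.000): φ=37.18853100°, λ=83.03914500°, h=354.3890 m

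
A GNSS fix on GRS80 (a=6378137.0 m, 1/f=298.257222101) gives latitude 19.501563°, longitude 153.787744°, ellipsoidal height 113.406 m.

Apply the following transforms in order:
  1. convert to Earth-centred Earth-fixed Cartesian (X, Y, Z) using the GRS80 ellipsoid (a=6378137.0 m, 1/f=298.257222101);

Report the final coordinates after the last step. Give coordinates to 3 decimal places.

X=-5396072.494 m, Y=2656630.726 m, Z=2115803.256 m

start: φ=19.501563°, λ=153.787744°, h=113.406 m
→ ECEF (a=6378137.000, f=1/298.257222101): X=-5396072.4938, Y=2656630.7261, Z=2115803.2563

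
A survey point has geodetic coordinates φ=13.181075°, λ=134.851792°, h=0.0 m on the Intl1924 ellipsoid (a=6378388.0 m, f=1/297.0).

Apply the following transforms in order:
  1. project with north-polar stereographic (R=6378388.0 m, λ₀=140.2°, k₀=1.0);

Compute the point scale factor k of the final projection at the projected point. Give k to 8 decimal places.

1.62862566

start: φ=13.181075°, λ=134.851792°, h=0.000 m
→ into stereo (λ₀=140.2°): φ=13.18107500°, λ−λ₀=-5.34820800°
scale k = 1.62862566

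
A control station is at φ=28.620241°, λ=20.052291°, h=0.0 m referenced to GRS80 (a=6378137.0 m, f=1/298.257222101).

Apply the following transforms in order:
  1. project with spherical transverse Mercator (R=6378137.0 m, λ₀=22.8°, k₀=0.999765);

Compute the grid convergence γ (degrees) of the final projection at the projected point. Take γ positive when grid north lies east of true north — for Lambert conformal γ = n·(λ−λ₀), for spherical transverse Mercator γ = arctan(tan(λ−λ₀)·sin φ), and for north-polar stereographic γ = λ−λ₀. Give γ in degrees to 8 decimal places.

-1.31693604

start: φ=28.620241°, λ=20.052291°, h=0.000 m
→ into tm (λ₀=22.8°): φ=28.62024100°, λ−λ₀=-2.74770900°
convergence γ = -1.31693604°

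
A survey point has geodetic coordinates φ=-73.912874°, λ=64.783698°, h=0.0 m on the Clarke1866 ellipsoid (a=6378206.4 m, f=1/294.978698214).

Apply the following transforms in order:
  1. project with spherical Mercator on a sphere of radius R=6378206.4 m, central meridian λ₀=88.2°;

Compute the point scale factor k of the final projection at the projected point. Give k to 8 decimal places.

3.60882157

start: φ=-73.912874°, λ=64.783698°, h=0.000 m
→ into merc (λ₀=88.2°): φ=-73.91287400°, λ−λ₀=-23.41630200°
scale k = 3.60882157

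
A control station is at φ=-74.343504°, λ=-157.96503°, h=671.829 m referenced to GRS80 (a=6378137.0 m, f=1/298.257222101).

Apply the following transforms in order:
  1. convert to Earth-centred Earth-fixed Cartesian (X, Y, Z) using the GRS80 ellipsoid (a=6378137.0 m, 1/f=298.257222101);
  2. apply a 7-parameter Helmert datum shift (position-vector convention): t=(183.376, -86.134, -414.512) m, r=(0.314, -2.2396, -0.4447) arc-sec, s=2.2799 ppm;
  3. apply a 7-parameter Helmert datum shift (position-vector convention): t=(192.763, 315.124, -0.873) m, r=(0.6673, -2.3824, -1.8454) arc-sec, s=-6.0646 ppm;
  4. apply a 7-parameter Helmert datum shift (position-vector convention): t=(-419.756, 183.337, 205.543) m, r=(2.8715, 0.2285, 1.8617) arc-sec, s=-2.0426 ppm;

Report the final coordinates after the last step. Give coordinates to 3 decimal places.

X=-1600582.514 m, Y=-647318.547 m, Z=-6120262.952 m

start: φ=-74.343504°, λ=-157.965030°, h=671.829 m
→ ECEF (a=6378137.000, f=1/298.257222101): X=-1600677.2367, Y=-647852.2994, Z=-6120042.5866
→ Helmert 7p (PV): X=-1600432.4560, Y=-647927.1427, Z=-6120489.4179
→ Helmert 7p (PV): X=-1600165.0914, Y=-647573.9701, Z=-6120473.7539
→ Helmert 7p (PV): X=-1600582.5143, Y=-647318.5475, Z=-6120262.9517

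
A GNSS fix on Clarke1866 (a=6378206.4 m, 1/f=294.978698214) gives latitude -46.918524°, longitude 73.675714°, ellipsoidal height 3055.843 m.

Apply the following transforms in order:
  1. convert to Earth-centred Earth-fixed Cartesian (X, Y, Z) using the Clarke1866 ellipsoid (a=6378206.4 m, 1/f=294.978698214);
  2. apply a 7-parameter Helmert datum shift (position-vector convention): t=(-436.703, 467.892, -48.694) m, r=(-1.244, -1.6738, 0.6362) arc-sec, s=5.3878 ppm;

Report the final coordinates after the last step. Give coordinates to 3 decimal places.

X=1226910.341 m, Y=4190964.286 m, Z=-4637699.641 m

start: φ=-46.918524°, λ=73.675714°, h=3055.843 m
→ ECEF (a=6378206.400, f=1/294.978698214): X=1227315.7232, Y=4190498.0004, Z=-4637610.6470
→ Helmert 7p (PV): X=1226910.3411, Y=4190964.2855, Z=-4637699.6414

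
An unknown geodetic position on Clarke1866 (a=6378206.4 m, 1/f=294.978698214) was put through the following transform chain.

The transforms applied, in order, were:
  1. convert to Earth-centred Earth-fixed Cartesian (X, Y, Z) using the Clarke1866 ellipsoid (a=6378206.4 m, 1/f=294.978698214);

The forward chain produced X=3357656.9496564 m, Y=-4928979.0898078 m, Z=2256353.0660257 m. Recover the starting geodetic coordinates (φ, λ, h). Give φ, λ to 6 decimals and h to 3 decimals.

φ=20.852330°, λ=-55.737020°, h=1018.756 m

start: X=3357656.9497, Y=-4928979.0898, Z=2256353.0660 m
→ geod (Bowring, a=6378206.400): φ=20.85233000°, λ=-55.73702000°, h=1018.7560 m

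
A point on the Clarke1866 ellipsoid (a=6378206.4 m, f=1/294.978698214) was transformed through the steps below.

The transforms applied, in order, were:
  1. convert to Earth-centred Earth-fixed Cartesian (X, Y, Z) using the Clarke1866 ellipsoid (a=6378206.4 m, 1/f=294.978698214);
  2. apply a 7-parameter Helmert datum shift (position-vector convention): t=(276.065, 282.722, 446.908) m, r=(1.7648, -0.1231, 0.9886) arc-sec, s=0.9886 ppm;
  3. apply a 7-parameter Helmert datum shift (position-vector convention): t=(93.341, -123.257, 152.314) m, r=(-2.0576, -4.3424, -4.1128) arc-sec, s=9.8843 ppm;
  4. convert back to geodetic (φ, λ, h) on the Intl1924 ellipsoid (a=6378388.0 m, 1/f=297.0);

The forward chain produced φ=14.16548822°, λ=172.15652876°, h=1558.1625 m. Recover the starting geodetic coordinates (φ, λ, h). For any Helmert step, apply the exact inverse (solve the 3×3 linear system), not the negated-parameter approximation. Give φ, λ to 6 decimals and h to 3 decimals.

start: φ=14.165488°, λ=172.156529°, h=1558.162 m
→ ECEF (a=6378388.000, f=1/297.0): X=-6129312.2909, Y=844349.5089, Z=1551140.6502
→ Helmert⁻¹: X=-6129329.2282, Y=844326.7306, Z=1551110.4665
→ Helmert⁻¹: X=-6129594.2625, Y=844085.8199, Z=1550658.4617
→ geod (Bowring, a=6378206.400): φ=14.16135200°, λ=172.15930400°, h=1866.4810 m

φ=14.161352°, λ=172.159304°, h=1866.481 m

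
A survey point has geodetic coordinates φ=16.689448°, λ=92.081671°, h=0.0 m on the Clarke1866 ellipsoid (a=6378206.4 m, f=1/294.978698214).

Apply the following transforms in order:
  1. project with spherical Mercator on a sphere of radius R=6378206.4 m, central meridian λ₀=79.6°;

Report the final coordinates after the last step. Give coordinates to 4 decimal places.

E=1389468.3785 m, N=1884725.2134 m

start: φ=16.689448°, λ=92.081671°, h=0.000 m
→ merc (R=6378206.4, λ₀=79.6°): E=1389468.3785, N=1884725.2134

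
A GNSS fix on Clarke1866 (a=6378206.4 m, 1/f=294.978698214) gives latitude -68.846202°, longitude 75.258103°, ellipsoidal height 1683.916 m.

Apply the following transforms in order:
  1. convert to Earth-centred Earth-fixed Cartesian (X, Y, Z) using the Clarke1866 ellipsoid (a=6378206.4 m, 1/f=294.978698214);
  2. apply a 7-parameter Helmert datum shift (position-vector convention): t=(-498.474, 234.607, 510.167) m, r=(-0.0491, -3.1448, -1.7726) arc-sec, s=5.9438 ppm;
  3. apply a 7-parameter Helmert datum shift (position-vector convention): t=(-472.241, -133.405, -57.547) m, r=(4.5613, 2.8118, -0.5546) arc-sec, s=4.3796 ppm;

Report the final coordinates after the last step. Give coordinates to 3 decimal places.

X=586664.147 m, Y=2233368.381 m, Z=-5926746.403 m

start: φ=-68.846202°, λ=75.258103°, h=1683.916 m
→ ECEF (a=6378206.400, f=1/294.978698214): X=587594.0255, Y=2233121.1015, Z=-5927187.6466
→ Helmert 7p (PV): X=587208.6041, Y=2233362.5211, Z=-5926704.2824
→ Helmert 7p (PV): X=586664.1467, Y=2233368.3810, Z=-5926746.4025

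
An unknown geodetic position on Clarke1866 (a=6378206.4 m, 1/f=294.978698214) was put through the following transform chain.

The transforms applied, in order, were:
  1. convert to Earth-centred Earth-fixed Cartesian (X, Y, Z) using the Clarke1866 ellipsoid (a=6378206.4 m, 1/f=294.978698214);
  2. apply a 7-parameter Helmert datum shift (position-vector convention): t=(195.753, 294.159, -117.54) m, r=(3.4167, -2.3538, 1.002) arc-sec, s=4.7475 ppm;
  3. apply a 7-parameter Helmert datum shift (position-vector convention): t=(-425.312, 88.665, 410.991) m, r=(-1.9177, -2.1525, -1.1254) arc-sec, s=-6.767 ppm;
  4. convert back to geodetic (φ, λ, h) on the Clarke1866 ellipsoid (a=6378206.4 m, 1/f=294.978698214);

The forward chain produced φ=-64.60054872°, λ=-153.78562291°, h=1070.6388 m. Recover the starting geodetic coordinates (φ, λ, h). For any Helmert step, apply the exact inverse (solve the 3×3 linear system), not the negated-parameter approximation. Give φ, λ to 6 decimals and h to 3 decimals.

φ=-64.600674°, λ=-153.776675°, h=1332.403 m

start: φ=-64.600549°, λ=-153.785623°, h=1070.639 m
→ ECEF (a=6378206.400, f=1/294.978698214): X=-2461618.2916, Y=-1212033.7038, Z=-5739523.4626
→ Helmert⁻¹: X=-2461262.9213, Y=-1212090.6342, Z=-5739958.8803
→ Helmert⁻¹: X=-2461518.3782, Y=-1212462.1568, Z=-5739765.9169
→ geod (Bowring, a=6378206.400): φ=-64.60067400°, λ=-153.77667500°, h=1332.4030 m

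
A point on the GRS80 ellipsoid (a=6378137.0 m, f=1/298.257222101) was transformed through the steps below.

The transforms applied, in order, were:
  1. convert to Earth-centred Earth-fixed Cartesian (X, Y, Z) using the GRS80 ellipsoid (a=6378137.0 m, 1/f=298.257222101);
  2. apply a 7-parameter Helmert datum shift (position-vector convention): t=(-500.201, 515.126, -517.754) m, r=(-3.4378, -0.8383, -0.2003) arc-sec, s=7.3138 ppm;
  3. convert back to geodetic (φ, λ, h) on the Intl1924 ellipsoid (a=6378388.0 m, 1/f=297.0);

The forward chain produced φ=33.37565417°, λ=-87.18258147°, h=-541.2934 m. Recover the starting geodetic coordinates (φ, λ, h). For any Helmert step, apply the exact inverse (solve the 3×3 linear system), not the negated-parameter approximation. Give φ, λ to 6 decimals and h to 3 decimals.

φ=33.375156°, λ=-87.177308°, h=370.216 m

start: φ=33.375654°, λ=-87.182581°, h=-541.293 m
→ ECEF (a=6378388.000, f=1/297.0): X=262058.9653, Y=-5325005.3425, Z=3488580.6325
→ Helmert⁻¹: X=262576.5974, Y=-5325539.4146, Z=3488983.0406
→ geod (Bowring, a=6378137.000): φ=33.37515600°, λ=-87.17730800°, h=370.2160 m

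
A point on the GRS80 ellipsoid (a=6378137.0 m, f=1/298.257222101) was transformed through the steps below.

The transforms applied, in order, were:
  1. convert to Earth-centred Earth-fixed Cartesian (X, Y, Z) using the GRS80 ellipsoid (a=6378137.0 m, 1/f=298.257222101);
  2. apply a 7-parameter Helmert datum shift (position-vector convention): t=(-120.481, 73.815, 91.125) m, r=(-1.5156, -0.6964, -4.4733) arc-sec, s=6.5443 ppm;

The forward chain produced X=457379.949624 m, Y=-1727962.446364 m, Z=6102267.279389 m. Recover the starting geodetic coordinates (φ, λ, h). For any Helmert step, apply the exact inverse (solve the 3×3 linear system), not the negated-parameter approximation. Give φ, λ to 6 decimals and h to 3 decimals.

start: X=457379.9496, Y=-1727962.4464, Z=6102267.2794 m
→ Helmert⁻¹: X=457555.5156, Y=-1728059.8670, Z=6102121.9779
→ geod (Bowring, a=6378137.000): φ=73.77565000°, λ=-75.16955700°, h=137.5570 m

φ=73.775650°, λ=-75.169557°, h=137.557 m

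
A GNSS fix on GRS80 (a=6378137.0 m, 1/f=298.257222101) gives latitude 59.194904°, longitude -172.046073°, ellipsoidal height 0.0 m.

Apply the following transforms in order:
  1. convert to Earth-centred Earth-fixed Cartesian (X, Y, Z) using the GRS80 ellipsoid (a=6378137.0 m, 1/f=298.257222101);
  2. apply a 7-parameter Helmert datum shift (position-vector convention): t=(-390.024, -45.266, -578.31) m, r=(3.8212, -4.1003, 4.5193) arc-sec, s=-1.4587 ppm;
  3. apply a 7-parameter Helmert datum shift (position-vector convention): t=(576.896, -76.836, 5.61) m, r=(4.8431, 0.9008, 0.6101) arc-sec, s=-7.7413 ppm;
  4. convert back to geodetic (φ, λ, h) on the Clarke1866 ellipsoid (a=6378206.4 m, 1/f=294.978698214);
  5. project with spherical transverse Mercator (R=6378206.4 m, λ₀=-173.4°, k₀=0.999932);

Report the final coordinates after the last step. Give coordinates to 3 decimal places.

E=77621.769 m, N=6589888.748 m

start: φ=59.194904°, λ=-172.046073°, h=0.000 m
→ ECEF (a=6378137.000, f=1/298.257222101): X=-3242961.1186, Y=-453109.5070, Z=5455086.8726
→ Helmert 7p (PV): X=-3243444.9249, Y=-453326.2250, Z=5454427.7449
→ Helmert 7p (PV): X=-3242817.7591, Y=-453537.2143, Z=5454394.6512
→ geod (Bowring, a=6378206.400): φ=59.19424170°, λ=-172.03831377°, h=-530.9826 m
→ tm (R=6378206.4, λ₀=-173.4°): E=77621.7694, N=6589888.7477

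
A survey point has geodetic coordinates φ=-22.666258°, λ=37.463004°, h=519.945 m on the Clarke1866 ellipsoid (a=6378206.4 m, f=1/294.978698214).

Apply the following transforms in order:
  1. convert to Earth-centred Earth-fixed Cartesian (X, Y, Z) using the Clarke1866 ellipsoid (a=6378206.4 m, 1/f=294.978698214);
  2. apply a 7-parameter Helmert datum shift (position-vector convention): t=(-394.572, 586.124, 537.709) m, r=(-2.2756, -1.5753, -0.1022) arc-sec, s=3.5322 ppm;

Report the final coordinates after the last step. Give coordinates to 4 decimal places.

X=4674035.4093 m, Y=3582564.4257 m, Z=-2442188.8931 m

start: φ=-22.666258°, λ=37.463004°, h=519.945 m
→ ECEF (a=6378206.400, f=1/294.978698214): X=4674393.0398, Y=3581994.9146, Z=-2442714.1554
→ Helmert 7p (PV): X=4674035.4093, Y=3582564.4257, Z=-2442188.8931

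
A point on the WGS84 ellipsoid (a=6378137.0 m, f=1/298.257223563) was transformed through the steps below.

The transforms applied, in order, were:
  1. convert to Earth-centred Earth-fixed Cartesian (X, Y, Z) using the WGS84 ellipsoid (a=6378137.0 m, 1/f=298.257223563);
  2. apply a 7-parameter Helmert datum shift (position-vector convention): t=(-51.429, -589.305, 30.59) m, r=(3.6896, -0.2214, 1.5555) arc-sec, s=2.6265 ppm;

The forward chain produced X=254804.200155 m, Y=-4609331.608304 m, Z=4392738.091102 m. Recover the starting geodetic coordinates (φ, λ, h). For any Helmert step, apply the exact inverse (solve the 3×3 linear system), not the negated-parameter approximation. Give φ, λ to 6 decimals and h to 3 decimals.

φ=43.774603°, λ=-86.835184°, h=3954.393 m

start: X=254804.2002, Y=-4609331.6083, Z=4392738.0911 m
→ Helmert⁻¹: X=254824.9198, Y=-4608653.5435, Z=4392778.1283
→ geod (Bowring, a=6378137.000): φ=43.77460300°, λ=-86.83518400°, h=3954.3930 m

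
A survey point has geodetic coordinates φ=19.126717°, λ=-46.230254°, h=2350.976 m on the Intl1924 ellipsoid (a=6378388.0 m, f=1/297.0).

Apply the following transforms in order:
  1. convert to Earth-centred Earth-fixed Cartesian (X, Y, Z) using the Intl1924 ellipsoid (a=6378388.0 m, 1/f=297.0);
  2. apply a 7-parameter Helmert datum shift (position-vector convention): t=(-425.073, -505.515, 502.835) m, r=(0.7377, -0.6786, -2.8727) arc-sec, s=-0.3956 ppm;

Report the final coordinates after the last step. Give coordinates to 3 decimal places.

X=4171296.697 m, Y=-4355473.422 m, Z=2077903.085 m

start: φ=19.126717°, λ=-46.230254°, h=2350.976 m
→ ECEF (a=6378388.000, f=1/297.0): X=4171790.9069, Y=-4354904.0986, Z=2077402.9217
→ Helmert 7p (PV): X=4171296.6972, Y=-4355473.4221, Z=2077903.0846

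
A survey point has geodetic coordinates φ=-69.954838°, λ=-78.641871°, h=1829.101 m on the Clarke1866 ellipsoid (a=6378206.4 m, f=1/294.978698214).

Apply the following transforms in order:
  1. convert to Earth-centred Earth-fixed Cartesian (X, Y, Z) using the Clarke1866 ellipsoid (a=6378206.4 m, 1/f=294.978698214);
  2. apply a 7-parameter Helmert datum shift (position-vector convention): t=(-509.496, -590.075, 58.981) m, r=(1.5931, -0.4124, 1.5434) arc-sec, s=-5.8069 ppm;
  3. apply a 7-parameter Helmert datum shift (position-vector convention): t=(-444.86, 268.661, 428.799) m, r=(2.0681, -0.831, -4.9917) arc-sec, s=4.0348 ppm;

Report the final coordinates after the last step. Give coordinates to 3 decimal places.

X=431012.078 m, Y=-2150646.753 m, Z=-5970385.813 m

start: φ=-69.954838°, λ=-78.641871°, h=1829.101 m
→ ECEF (a=6378206.400, f=1/294.978698214): X=431967.1718, Y=-2150427.9198, Z=-5970848.6011
→ Helmert 7p (PV): X=431483.1960, Y=-2150956.1593, Z=-5970770.6932
→ Helmert 7p (PV): X=431012.0778, Y=-2150646.7533, Z=-5970385.8132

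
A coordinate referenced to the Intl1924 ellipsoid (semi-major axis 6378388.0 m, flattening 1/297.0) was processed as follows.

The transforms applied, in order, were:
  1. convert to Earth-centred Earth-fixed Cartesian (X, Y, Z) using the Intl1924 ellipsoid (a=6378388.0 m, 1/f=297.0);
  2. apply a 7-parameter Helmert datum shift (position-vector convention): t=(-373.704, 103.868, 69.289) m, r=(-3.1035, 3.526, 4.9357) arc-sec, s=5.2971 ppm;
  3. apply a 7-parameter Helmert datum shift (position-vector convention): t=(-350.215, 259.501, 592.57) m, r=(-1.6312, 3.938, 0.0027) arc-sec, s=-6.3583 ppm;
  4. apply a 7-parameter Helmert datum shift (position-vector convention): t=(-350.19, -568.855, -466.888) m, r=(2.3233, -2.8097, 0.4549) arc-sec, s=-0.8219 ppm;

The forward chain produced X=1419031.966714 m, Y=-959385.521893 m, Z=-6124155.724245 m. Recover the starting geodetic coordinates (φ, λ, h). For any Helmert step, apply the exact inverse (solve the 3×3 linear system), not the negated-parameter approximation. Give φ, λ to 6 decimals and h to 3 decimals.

φ=-74.466848°, λ=-34.033139°, h=1138.887 m

start: X=1419031.9667, Y=-959385.5219, Z=-6124155.7242 m
→ Helmert⁻¹: X=1419297.7926, Y=-958889.5605, Z=-6123702.4021
→ Helmert⁻¹: X=1419773.9469, Y=-959106.7459, Z=-6124314.3911
→ Helmert⁻¹: X=1420221.8696, Y=-959147.3693, Z=-6124341.3922
→ geod (Bowring, a=6378388.000): φ=-74.46684800°, λ=-34.03313900°, h=1138.8870 m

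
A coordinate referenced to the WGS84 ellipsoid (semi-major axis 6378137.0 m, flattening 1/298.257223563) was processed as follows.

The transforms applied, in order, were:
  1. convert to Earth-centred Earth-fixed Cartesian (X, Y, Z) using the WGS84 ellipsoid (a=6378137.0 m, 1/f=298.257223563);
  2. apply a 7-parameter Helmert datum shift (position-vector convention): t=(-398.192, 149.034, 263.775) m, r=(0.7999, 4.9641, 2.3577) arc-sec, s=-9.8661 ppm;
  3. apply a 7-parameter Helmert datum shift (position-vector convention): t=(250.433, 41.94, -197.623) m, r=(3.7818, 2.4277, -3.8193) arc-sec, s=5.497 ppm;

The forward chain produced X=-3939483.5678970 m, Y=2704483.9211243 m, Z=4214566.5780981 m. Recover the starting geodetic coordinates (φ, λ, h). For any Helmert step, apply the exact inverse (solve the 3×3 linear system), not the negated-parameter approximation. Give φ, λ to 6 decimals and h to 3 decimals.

start: X=-3939483.5679, Y=2704483.9211, Z=4214566.5781 m
→ Helmert⁻¹: X=-3939812.0265, Y=2704431.4376, Z=4214645.0769
→ Helmert⁻¹: X=-3939523.2138, Y=2704370.4583, Z=4214317.5831
→ geod (Bowring, a=6378137.000): φ=41.60143000°, λ=145.53151100°, h=2582.6560 m

φ=41.601430°, λ=145.531511°, h=2582.656 m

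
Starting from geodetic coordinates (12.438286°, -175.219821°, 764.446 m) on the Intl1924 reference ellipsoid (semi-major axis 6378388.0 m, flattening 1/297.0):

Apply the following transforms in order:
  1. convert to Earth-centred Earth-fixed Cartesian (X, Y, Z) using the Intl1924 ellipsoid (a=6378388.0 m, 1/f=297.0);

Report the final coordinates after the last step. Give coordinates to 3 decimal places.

start: φ=12.438286°, λ=-175.219821°, h=764.446 m
→ ECEF (a=6378388.000, f=1/297.0): X=-6208725.2475, Y=-519198.2862, Z=1364969.3527

X=-6208725.247 m, Y=-519198.286 m, Z=1364969.353 m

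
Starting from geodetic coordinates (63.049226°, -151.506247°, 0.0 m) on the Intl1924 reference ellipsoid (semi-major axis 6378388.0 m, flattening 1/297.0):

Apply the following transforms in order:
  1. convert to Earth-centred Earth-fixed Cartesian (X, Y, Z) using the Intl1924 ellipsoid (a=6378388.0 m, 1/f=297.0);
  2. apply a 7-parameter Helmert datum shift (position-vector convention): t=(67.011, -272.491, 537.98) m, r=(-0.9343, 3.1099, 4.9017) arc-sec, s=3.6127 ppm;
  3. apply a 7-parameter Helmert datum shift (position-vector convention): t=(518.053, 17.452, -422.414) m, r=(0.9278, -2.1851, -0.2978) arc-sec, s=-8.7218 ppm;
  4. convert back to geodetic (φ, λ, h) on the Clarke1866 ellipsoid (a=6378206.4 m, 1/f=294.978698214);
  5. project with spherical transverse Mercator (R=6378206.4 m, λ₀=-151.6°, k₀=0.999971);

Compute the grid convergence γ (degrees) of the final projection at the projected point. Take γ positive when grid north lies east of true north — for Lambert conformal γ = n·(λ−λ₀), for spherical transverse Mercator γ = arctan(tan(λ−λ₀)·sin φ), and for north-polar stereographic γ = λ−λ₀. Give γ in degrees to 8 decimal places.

0.09379465

start: φ=63.049226°, λ=-151.506247°, h=0.000 m
→ ECEF (a=6378388.000, f=1/297.0): X=-2547486.4610, Y=-1382812.6785, Z=5662592.5368
→ Helmert 7p (PV): X=-2547310.4154, Y=-1383125.0547, Z=5663195.6469
→ Helmert 7p (PV): X=-2546832.1356, Y=-1383117.3351, Z=5662690.6331
→ geod (Bowring, a=6378206.400): φ=63.05412524°, λ=-151.49478242°, h=190.6922 m
→ into tm (λ₀=-151.6°): φ=63.05412524°, λ−λ₀=0.10521758°
convergence γ = 0.09379465°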